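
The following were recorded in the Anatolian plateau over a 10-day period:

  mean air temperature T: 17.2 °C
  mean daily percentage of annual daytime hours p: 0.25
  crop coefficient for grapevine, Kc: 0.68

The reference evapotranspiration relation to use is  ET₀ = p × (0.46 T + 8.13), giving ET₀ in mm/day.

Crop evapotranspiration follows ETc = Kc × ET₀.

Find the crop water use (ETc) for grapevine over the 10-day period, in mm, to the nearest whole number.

ET₀ = 0.25 × (0.46 × 17.2 + 8.13) = 0.25 × 16.042 = 4.0105 mm/d
ETc = Kc × ET₀ = 0.68 × 4.0105 = 2.7271 mm/d
Over 10 days: 2.7271 × 10 = 27.271 mm

27 mm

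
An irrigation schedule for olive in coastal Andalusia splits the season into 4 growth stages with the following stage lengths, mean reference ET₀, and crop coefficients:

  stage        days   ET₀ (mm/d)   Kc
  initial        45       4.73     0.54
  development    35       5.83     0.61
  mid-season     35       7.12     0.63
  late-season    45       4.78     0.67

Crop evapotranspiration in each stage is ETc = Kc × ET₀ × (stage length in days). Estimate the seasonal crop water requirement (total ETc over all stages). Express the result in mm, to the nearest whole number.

541 mm

initial: 0.54 × 4.73 × 45 = 114.94 mm
development: 0.61 × 5.83 × 35 = 124.47 mm
mid-season: 0.63 × 7.12 × 35 = 157.00 mm
late-season: 0.67 × 4.78 × 45 = 144.12 mm
Seasonal total = 540.53 mm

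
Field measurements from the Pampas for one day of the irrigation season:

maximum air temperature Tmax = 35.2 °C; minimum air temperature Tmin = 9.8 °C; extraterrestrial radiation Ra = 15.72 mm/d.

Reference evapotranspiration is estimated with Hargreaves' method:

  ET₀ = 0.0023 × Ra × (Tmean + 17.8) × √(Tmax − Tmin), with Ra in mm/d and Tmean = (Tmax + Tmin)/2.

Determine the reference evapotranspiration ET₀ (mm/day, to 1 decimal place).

7.3 mm/day

Tmean = (35.2 + 9.8)/2 = 22.50 °C
ET₀ = 0.0023 × 15.72 × (22.50 + 17.8) × √25.4 = 0.0023 × 15.72 × 40.30 × 5.0398 = 7.3434 mm/d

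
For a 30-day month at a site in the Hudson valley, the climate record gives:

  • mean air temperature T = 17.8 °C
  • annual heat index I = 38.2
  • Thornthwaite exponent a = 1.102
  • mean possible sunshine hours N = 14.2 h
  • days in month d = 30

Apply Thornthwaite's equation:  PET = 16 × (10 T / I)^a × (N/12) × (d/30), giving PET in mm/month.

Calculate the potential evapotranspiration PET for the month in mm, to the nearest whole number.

103 mm

10T/I = 10 × 17.8 / 38.2 = 4.6597
(10T/I)^a = 4.6597^1.102 = 5.4517
Uncorrected PET = 16 × 5.4517 = 87.227 mm
Correction = (N/12)(d/30) = (14.2/12)(30/30) = 1.1833
PET = 87.227 × 1.1833 = 103.216 mm/month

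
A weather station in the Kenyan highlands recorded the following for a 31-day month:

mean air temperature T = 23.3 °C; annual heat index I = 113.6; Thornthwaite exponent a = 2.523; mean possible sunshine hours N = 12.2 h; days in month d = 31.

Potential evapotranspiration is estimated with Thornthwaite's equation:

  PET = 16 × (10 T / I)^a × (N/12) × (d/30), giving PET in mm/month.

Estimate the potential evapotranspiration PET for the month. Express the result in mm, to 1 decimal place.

10T/I = 10 × 23.3 / 113.6 = 2.0511
(10T/I)^a = 2.0511^2.523 = 6.1255
Uncorrected PET = 16 × 6.1255 = 98.008 mm
Correction = (N/12)(d/30) = (12.2/12)(31/30) = 1.0506
PET = 98.008 × 1.0506 = 102.967 mm/month

103.0 mm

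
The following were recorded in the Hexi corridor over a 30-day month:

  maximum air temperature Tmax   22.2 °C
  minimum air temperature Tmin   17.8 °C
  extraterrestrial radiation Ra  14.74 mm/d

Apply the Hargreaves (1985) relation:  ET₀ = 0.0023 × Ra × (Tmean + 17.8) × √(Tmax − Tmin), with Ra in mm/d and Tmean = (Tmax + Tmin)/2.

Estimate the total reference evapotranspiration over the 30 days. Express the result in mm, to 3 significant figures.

Tmean = (22.2 + 17.8)/2 = 20.00 °C
ET₀ = 0.0023 × 14.74 × (20.00 + 17.8) × √4.4 = 0.0023 × 14.74 × 37.80 × 2.0976 = 2.6881 mm/d
Over 30 days: 2.6881 × 30 = 80.643 mm

80.6 mm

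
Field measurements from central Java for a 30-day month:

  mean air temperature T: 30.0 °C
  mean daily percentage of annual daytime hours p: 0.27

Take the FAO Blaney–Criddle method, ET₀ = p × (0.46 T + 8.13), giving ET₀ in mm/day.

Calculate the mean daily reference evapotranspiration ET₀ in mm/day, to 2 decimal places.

5.92 mm/day

ET₀ = 0.27 × (0.46 × 30.0 + 8.13) = 0.27 × 21.930 = 5.9211 mm/d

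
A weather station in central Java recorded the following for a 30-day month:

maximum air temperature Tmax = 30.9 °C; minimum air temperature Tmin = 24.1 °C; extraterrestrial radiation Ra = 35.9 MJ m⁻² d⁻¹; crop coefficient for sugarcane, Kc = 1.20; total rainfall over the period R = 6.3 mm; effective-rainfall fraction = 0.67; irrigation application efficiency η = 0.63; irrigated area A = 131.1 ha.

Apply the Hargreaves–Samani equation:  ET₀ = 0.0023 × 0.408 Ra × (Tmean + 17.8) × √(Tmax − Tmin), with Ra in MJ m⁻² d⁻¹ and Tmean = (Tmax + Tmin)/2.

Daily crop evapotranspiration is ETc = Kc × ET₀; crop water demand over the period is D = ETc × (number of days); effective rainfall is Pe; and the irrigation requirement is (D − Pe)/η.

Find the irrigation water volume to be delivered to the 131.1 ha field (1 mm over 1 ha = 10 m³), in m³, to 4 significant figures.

Tmean = (30.9 + 24.1)/2 = 27.50 °C
0.408 Ra = 0.408 × 35.9 = 14.6472 mm/d equivalent
ET₀ = 0.0023 × 14.6472 × (27.50 + 17.8) × √6.8 = 0.0023 × 14.6472 × 45.30 × 2.6077 = 3.9796 mm/d
ETc = Kc × ET₀ = 1.20 × 3.9796 = 4.7755 mm/d
Crop demand D = ETc × 30 d = 4.7755 × 30 = 143.265 mm
Pe = 0.67 × 6.3 = 4.221 mm
D − Pe = 143.265 − 4.221 = 139.044 mm
Gross irrigation = 139.044 / 0.63 = 220.705 mm
Volume = 220.705 mm × 131.1 ha × 10 = 289344.3 m³

289300 m³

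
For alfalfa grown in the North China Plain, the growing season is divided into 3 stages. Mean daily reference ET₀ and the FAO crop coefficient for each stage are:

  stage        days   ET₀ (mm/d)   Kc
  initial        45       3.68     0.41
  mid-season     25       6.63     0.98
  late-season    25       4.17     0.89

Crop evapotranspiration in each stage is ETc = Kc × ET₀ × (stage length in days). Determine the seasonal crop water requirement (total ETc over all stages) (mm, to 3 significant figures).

323 mm

initial: 0.41 × 3.68 × 45 = 67.90 mm
mid-season: 0.98 × 6.63 × 25 = 162.44 mm
late-season: 0.89 × 4.17 × 25 = 92.78 mm
Seasonal total = 323.12 mm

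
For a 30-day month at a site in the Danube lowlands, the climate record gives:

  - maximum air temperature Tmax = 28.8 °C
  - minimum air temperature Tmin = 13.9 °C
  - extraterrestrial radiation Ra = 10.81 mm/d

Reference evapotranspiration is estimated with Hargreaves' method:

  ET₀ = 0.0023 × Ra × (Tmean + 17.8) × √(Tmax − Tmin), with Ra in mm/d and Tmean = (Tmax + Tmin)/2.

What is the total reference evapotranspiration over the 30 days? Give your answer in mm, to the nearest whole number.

113 mm

Tmean = (28.8 + 13.9)/2 = 21.35 °C
ET₀ = 0.0023 × 10.81 × (21.35 + 17.8) × √14.9 = 0.0023 × 10.81 × 39.15 × 3.8601 = 3.7574 mm/d
Over 30 days: 3.7574 × 30 = 112.722 mm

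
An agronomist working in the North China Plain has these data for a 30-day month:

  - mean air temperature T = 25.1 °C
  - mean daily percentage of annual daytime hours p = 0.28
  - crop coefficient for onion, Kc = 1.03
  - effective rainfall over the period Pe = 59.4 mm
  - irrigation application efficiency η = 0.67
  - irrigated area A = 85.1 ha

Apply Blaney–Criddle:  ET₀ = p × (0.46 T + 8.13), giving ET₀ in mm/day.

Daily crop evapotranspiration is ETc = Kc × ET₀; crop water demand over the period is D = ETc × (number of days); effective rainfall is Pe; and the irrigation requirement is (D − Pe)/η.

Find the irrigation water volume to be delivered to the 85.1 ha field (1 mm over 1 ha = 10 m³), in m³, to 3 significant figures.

ET₀ = 0.28 × (0.46 × 25.1 + 8.13) = 0.28 × 19.676 = 5.5093 mm/d
ETc = Kc × ET₀ = 1.03 × 5.5093 = 5.6746 mm/d
Crop demand D = ETc × 30 d = 5.6746 × 30 = 170.238 mm
D − Pe = 170.238 − 59.4 = 110.838 mm
Gross irrigation = 110.838 / 0.67 = 165.430 mm
Volume = 165.430 mm × 85.1 ha × 10 = 140780.9 m³

141000 m³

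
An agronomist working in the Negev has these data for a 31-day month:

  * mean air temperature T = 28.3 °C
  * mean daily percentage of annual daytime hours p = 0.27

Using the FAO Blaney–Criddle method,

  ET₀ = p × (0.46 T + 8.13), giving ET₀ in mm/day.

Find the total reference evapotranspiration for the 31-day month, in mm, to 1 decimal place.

177.0 mm

ET₀ = 0.27 × (0.46 × 28.3 + 8.13) = 0.27 × 21.148 = 5.7100 mm/d
Monthly total = 5.7100 × 31 = 177.010 mm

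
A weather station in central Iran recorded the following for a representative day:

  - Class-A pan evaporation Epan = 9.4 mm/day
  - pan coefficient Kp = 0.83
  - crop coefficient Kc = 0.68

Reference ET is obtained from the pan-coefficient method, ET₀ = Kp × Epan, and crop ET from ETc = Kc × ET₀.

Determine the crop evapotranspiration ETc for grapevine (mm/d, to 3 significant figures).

ET₀ = 0.83 × 9.4 = 7.8020 mm/d
ETc = Kc × ET₀ = 0.68 × 7.8020 = 5.3054 mm/d

5.31 mm/d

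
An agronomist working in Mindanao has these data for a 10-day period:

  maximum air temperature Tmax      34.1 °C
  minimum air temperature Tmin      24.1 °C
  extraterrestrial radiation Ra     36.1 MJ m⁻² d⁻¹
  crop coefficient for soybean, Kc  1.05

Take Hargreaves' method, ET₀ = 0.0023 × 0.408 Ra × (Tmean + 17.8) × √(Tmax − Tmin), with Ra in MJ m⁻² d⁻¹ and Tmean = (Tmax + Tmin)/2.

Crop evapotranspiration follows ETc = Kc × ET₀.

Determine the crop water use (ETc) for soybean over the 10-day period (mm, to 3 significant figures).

Tmean = (34.1 + 24.1)/2 = 29.10 °C
0.408 Ra = 0.408 × 36.1 = 14.7288 mm/d equivalent
ET₀ = 0.0023 × 14.7288 × (29.10 + 17.8) × √10.0 = 0.0023 × 14.7288 × 46.90 × 3.1623 = 5.0242 mm/d
ETc = Kc × ET₀ = 1.05 × 5.0242 = 5.2754 mm/d
Over 10 days: 5.2754 × 10 = 52.754 mm

52.8 mm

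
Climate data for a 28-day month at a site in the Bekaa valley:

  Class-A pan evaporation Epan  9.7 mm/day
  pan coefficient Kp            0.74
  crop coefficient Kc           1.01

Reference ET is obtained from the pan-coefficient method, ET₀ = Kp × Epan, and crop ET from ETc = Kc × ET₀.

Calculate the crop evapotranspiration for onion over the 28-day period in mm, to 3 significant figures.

ET₀ = 0.74 × 9.7 = 7.1780 mm/d
ETc = Kc × ET₀ = 1.01 × 7.1780 = 7.2498 mm/d
Over 28 days: 7.2498 × 28 = 202.994 mm

203 mm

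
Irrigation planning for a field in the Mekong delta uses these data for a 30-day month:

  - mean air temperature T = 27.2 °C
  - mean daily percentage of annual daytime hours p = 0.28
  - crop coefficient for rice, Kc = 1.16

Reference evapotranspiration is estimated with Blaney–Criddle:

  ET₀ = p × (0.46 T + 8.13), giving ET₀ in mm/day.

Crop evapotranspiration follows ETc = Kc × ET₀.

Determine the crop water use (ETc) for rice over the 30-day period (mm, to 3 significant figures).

201 mm

ET₀ = 0.28 × (0.46 × 27.2 + 8.13) = 0.28 × 20.642 = 5.7798 mm/d
ETc = Kc × ET₀ = 1.16 × 5.7798 = 6.7046 mm/d
Over 30 days: 6.7046 × 30 = 201.138 mm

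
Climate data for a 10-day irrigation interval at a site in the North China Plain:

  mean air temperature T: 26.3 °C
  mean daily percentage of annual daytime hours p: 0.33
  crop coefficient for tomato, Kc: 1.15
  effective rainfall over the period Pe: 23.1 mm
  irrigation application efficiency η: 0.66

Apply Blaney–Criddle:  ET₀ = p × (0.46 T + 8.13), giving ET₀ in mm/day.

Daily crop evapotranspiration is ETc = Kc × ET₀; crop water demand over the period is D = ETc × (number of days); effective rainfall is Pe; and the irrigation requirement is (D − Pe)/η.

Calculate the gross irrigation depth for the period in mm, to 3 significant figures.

81.3 mm

ET₀ = 0.33 × (0.46 × 26.3 + 8.13) = 0.33 × 20.228 = 6.6752 mm/d
ETc = Kc × ET₀ = 1.15 × 6.6752 = 7.6765 mm/d
Crop demand D = ETc × 10 d = 7.6765 × 10 = 76.765 mm
D − Pe = 76.765 − 23.1 = 53.665 mm
Gross irrigation = 53.665 / 0.66 = 81.311 mm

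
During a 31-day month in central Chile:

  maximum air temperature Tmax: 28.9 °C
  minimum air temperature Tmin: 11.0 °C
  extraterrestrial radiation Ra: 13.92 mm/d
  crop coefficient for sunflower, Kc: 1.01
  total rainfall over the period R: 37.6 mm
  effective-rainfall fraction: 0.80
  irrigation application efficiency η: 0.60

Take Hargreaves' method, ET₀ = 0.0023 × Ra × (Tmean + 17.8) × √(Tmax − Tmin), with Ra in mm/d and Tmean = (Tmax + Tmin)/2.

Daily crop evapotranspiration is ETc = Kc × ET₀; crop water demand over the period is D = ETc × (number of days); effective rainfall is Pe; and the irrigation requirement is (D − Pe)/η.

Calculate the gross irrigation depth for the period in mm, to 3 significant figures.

217 mm

Tmean = (28.9 + 11.0)/2 = 19.95 °C
ET₀ = 0.0023 × 13.92 × (19.95 + 17.8) × √17.9 = 0.0023 × 13.92 × 37.75 × 4.2308 = 5.1134 mm/d
ETc = Kc × ET₀ = 1.01 × 5.1134 = 5.1645 mm/d
Crop demand D = ETc × 31 d = 5.1645 × 31 = 160.100 mm
Pe = 0.80 × 37.6 = 30.080 mm
D − Pe = 160.100 − 30.080 = 130.020 mm
Gross irrigation = 130.020 / 0.60 = 216.700 mm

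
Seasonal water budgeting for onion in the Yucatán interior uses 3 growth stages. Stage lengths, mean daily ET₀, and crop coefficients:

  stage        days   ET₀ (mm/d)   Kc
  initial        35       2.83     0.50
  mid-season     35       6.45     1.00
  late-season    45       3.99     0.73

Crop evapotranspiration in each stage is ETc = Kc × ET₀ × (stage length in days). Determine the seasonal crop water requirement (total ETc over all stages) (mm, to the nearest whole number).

initial: 0.50 × 2.83 × 35 = 49.53 mm
mid-season: 1.00 × 6.45 × 35 = 225.75 mm
late-season: 0.73 × 3.99 × 45 = 131.07 mm
Seasonal total = 406.35 mm

406 mm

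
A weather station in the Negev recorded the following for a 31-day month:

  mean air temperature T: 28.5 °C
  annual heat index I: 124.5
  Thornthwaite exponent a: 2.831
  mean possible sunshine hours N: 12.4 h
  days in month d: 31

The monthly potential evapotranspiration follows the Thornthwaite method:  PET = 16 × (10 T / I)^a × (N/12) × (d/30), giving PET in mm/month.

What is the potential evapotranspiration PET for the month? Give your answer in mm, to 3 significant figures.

178 mm

10T/I = 10 × 28.5 / 124.5 = 2.2892
(10T/I)^a = 2.2892^2.831 = 10.4295
Uncorrected PET = 16 × 10.4295 = 166.872 mm
Correction = (N/12)(d/30) = (12.4/12)(31/30) = 1.0678
PET = 166.872 × 1.0678 = 178.186 mm/month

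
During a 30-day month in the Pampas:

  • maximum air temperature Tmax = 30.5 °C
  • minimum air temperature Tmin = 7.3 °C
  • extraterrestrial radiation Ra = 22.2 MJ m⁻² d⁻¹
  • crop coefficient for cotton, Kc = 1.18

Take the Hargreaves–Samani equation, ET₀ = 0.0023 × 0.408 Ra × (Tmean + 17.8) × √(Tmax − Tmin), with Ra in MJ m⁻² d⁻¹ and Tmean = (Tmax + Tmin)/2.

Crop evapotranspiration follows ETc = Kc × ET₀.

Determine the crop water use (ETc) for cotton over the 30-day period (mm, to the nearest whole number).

Tmean = (30.5 + 7.3)/2 = 18.90 °C
0.408 Ra = 0.408 × 22.2 = 9.0576 mm/d equivalent
ET₀ = 0.0023 × 9.0576 × (18.90 + 17.8) × √23.2 = 0.0023 × 9.0576 × 36.70 × 4.8166 = 3.6825 mm/d
ETc = Kc × ET₀ = 1.18 × 3.6825 = 4.3454 mm/d
Over 30 days: 4.3454 × 30 = 130.362 mm

130 mm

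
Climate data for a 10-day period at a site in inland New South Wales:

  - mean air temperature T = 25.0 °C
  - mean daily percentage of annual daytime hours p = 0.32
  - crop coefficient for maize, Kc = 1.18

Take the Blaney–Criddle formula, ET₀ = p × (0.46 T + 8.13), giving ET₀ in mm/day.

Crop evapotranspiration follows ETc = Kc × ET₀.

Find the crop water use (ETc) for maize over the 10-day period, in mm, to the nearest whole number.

74 mm

ET₀ = 0.32 × (0.46 × 25.0 + 8.13) = 0.32 × 19.630 = 6.2816 mm/d
ETc = Kc × ET₀ = 1.18 × 6.2816 = 7.4123 mm/d
Over 10 days: 7.4123 × 10 = 74.123 mm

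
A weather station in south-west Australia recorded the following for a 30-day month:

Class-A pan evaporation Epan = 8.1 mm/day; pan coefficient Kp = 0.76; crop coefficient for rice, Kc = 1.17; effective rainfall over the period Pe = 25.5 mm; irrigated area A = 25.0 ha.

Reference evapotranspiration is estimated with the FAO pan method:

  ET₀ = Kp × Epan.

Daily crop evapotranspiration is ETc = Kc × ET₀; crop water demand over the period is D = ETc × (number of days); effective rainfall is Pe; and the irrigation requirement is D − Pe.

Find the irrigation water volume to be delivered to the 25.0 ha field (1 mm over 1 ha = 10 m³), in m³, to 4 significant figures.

47640 m³

ET₀ = 0.76 × 8.1 = 6.1560 mm/d
ETc = Kc × ET₀ = 1.17 × 6.1560 = 7.2025 mm/d
Crop demand D = ETc × 30 d = 7.2025 × 30 = 216.075 mm
D − Pe = 216.075 − 25.5 = 190.575 mm
Volume = 190.575 mm × 25.0 ha × 10 = 47643.8 m³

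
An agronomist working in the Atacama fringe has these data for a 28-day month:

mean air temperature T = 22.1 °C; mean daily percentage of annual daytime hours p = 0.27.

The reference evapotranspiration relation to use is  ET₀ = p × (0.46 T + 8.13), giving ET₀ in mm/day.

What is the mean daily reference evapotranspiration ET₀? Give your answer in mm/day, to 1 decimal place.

4.9 mm/day

ET₀ = 0.27 × (0.46 × 22.1 + 8.13) = 0.27 × 18.296 = 4.9399 mm/d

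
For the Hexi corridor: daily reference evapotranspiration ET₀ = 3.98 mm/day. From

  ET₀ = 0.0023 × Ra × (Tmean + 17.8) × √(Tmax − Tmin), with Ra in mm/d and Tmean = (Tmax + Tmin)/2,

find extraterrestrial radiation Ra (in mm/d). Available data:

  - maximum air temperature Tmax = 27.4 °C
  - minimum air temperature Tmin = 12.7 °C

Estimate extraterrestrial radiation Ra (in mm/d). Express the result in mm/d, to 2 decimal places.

Tmean = 20.05 °C; √ΔT = 3.8341
Ra = ET₀ / [0.0023 × (Tmean+17.8) × √ΔT] = 3.98 / (0.0023 × 37.85 × 3.8341) = 11.924 mm/d

11.92 mm/d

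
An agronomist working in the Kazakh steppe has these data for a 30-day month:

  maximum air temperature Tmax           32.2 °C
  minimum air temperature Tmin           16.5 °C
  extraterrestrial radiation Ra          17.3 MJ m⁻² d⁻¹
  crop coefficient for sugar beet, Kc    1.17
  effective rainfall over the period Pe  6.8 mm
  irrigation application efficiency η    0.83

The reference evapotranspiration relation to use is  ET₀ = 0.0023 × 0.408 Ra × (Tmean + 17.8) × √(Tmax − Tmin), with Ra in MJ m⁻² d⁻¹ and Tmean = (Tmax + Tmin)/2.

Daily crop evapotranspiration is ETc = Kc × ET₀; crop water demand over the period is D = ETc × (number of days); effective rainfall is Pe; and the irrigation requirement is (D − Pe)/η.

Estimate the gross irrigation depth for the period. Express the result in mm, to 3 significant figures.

Tmean = (32.2 + 16.5)/2 = 24.35 °C
0.408 Ra = 0.408 × 17.3 = 7.0584 mm/d equivalent
ET₀ = 0.0023 × 7.0584 × (24.35 + 17.8) × √15.7 = 0.0023 × 7.0584 × 42.15 × 3.9623 = 2.7113 mm/d
ETc = Kc × ET₀ = 1.17 × 2.7113 = 3.1722 mm/d
Crop demand D = ETc × 30 d = 3.1722 × 30 = 95.166 mm
D − Pe = 95.166 − 6.8 = 88.366 mm
Gross irrigation = 88.366 / 0.83 = 106.465 mm

106 mm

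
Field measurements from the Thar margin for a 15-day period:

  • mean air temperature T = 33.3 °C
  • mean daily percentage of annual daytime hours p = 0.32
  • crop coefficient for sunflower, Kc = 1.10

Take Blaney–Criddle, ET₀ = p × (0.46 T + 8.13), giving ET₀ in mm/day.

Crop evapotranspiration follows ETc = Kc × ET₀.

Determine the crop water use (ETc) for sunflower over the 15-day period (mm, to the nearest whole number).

ET₀ = 0.32 × (0.46 × 33.3 + 8.13) = 0.32 × 23.448 = 7.5034 mm/d
ETc = Kc × ET₀ = 1.10 × 7.5034 = 8.2537 mm/d
Over 15 days: 8.2537 × 15 = 123.806 mm

124 mm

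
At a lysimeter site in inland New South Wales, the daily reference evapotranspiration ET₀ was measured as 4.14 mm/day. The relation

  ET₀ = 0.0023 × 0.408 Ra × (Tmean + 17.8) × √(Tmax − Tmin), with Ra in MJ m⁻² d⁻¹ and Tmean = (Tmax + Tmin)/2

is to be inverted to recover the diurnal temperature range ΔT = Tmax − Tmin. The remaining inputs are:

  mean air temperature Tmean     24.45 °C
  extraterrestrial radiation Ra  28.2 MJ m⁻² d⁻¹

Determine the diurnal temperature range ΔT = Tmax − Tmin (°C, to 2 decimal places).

13.71 °C

√ΔT = ET₀ / [0.0023 × 0.408 × Ra × (Tmean+17.8)] = 4.14 / (0.0023 × 11.5056 × 42.25) = 3.7029
ΔT = 3.7029² = 13.711 °C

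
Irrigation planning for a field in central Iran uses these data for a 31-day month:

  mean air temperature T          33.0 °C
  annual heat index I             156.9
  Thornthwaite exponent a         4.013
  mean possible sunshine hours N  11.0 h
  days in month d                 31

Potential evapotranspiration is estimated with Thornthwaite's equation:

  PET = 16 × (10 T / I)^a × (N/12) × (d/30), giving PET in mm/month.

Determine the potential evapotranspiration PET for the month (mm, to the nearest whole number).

299 mm

10T/I = 10 × 33.0 / 156.9 = 2.1033
(10T/I)^a = 2.1033^4.013 = 19.7607
Uncorrected PET = 16 × 19.7607 = 316.171 mm
Correction = (N/12)(d/30) = (11.0/12)(31/30) = 0.9472
PET = 316.171 × 0.9472 = 299.477 mm/month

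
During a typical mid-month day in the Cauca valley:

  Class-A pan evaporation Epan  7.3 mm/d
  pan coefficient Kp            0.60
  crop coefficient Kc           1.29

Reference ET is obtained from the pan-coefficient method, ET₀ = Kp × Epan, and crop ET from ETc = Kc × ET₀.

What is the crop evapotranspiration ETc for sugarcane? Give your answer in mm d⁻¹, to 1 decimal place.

5.7 mm d⁻¹

ET₀ = 0.60 × 7.3 = 4.3800 mm/d
ETc = Kc × ET₀ = 1.29 × 4.3800 = 5.6502 mm/d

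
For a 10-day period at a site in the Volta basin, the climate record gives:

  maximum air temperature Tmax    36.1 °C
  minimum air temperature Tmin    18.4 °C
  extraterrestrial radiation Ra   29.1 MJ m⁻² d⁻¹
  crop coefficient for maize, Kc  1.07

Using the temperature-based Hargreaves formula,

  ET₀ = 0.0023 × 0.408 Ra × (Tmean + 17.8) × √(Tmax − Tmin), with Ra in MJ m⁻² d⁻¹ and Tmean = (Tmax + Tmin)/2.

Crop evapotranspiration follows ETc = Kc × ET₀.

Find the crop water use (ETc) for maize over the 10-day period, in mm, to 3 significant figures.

55.4 mm

Tmean = (36.1 + 18.4)/2 = 27.25 °C
0.408 Ra = 0.408 × 29.1 = 11.8728 mm/d equivalent
ET₀ = 0.0023 × 11.8728 × (27.25 + 17.8) × √17.7 = 0.0023 × 11.8728 × 45.05 × 4.2071 = 5.1756 mm/d
ETc = Kc × ET₀ = 1.07 × 5.1756 = 5.5379 mm/d
Over 10 days: 5.5379 × 10 = 55.379 mm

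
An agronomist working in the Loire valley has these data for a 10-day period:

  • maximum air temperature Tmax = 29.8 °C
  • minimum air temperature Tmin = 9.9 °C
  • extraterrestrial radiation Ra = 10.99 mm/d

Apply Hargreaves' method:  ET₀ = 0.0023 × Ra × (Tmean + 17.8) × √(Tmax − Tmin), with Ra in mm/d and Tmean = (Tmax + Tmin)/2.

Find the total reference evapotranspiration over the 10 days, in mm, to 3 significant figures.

Tmean = (29.8 + 9.9)/2 = 19.85 °C
ET₀ = 0.0023 × 10.99 × (19.85 + 17.8) × √19.9 = 0.0023 × 10.99 × 37.65 × 4.4609 = 4.2453 mm/d
Over 10 days: 4.2453 × 10 = 42.453 mm

42.5 mm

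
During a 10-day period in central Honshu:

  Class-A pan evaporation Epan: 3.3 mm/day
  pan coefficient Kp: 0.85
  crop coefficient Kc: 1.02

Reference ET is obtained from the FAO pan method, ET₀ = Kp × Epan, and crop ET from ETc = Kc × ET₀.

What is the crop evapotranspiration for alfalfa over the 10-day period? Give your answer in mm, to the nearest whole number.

29 mm

ET₀ = 0.85 × 3.3 = 2.8050 mm/d
ETc = Kc × ET₀ = 1.02 × 2.8050 = 2.8611 mm/d
Over 10 days: 2.8611 × 10 = 28.611 mm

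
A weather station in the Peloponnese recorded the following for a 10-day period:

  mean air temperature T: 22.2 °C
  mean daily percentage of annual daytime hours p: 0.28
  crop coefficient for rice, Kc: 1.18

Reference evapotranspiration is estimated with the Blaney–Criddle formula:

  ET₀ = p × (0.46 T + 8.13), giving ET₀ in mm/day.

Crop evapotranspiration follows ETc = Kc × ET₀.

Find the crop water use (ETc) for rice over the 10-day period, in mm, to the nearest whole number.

61 mm

ET₀ = 0.28 × (0.46 × 22.2 + 8.13) = 0.28 × 18.342 = 5.1358 mm/d
ETc = Kc × ET₀ = 1.18 × 5.1358 = 6.0602 mm/d
Over 10 days: 6.0602 × 10 = 60.602 mm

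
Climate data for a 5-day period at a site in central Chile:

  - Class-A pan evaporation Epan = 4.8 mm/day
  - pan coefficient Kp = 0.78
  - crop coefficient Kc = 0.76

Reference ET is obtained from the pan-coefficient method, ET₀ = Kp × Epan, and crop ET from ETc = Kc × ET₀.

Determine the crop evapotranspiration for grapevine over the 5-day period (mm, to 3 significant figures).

14.2 mm

ET₀ = 0.78 × 4.8 = 3.7440 mm/d
ETc = Kc × ET₀ = 0.76 × 3.7440 = 2.8454 mm/d
Over 5 days: 2.8454 × 5 = 14.227 mm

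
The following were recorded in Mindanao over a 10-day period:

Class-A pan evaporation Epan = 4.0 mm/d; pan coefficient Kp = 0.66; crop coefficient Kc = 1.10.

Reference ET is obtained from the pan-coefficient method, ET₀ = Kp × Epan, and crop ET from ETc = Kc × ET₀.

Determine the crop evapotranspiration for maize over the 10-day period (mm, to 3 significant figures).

29.0 mm

ET₀ = 0.66 × 4.0 = 2.6400 mm/d
ETc = Kc × ET₀ = 1.10 × 2.6400 = 2.9040 mm/d
Over 10 days: 2.9040 × 10 = 29.040 mm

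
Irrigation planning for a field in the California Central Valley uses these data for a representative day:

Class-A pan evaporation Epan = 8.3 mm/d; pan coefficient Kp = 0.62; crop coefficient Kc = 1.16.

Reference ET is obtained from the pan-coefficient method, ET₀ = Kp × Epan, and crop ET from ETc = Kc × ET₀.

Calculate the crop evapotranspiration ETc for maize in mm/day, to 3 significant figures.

5.97 mm/day

ET₀ = 0.62 × 8.3 = 5.1460 mm/d
ETc = Kc × ET₀ = 1.16 × 5.1460 = 5.9694 mm/d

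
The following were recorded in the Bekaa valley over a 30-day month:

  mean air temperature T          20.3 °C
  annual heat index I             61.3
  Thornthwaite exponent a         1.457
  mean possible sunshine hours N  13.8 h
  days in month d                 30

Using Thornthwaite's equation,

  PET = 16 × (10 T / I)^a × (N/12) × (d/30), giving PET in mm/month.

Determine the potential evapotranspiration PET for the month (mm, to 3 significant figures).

105 mm

10T/I = 10 × 20.3 / 61.3 = 3.3116
(10T/I)^a = 3.3116^1.457 = 5.7239
Uncorrected PET = 16 × 5.7239 = 91.582 mm
Correction = (N/12)(d/30) = (13.8/12)(30/30) = 1.1500
PET = 91.582 × 1.1500 = 105.319 mm/month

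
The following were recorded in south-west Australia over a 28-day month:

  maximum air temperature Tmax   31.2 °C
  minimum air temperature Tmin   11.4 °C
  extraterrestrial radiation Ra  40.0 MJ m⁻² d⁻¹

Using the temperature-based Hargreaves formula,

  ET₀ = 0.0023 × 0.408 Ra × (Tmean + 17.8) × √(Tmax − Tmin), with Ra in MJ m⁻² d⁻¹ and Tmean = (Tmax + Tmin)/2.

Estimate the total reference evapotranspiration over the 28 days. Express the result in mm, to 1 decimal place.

182.9 mm

Tmean = (31.2 + 11.4)/2 = 21.30 °C
0.408 Ra = 0.408 × 40.0 = 16.3200 mm/d equivalent
ET₀ = 0.0023 × 16.3200 × (21.30 + 17.8) × √19.8 = 0.0023 × 16.3200 × 39.10 × 4.4497 = 6.5306 mm/d
Over 28 days: 6.5306 × 28 = 182.857 mm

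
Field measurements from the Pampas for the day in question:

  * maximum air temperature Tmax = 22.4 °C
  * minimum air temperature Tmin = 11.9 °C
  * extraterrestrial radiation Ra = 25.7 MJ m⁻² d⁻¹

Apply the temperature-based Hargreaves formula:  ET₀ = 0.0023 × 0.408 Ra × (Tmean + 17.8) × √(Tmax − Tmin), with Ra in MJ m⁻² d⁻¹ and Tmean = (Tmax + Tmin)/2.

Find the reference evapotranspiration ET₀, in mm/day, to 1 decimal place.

2.7 mm/day

Tmean = (22.4 + 11.9)/2 = 17.15 °C
0.408 Ra = 0.408 × 25.7 = 10.4856 mm/d equivalent
ET₀ = 0.0023 × 10.4856 × (17.15 + 17.8) × √10.5 = 0.0023 × 10.4856 × 34.95 × 3.2404 = 2.7313 mm/d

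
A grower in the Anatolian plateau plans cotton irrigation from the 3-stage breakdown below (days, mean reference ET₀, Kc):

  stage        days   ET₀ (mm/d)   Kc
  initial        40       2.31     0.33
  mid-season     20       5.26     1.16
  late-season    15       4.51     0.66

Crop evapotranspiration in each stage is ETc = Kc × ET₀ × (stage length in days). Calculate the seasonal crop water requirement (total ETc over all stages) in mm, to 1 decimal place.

initial: 0.33 × 2.31 × 40 = 30.49 mm
mid-season: 1.16 × 5.26 × 20 = 122.03 mm
late-season: 0.66 × 4.51 × 15 = 44.65 mm
Seasonal total = 197.17 mm

197.2 mm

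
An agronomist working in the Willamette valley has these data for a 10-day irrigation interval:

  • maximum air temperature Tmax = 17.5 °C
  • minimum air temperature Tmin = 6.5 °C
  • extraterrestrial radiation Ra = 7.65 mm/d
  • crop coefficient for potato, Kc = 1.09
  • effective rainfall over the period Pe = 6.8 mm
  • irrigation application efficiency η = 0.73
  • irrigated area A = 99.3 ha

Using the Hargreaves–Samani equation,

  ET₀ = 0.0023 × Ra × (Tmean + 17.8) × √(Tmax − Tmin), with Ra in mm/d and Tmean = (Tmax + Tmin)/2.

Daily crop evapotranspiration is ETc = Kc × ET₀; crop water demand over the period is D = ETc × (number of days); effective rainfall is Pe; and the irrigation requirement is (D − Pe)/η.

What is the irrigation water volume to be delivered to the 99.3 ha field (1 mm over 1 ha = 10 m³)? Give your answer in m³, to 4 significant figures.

Tmean = (17.5 + 6.5)/2 = 12.00 °C
ET₀ = 0.0023 × 7.65 × (12.00 + 17.8) × √11.0 = 0.0023 × 7.65 × 29.80 × 3.3166 = 1.7390 mm/d
ETc = Kc × ET₀ = 1.09 × 1.7390 = 1.8955 mm/d
Crop demand D = ETc × 10 d = 1.8955 × 10 = 18.955 mm
D − Pe = 18.955 − 6.8 = 12.155 mm
Gross irrigation = 12.155 / 0.73 = 16.651 mm
Volume = 16.651 mm × 99.3 ha × 10 = 16534.4 m³

16530 m³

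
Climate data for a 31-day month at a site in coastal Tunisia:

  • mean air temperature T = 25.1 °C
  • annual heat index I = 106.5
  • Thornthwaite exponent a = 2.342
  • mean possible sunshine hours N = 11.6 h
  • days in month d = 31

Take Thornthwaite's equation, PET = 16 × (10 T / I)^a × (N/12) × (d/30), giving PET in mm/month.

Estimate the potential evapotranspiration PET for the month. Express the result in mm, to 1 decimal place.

10T/I = 10 × 25.1 / 106.5 = 2.3568
(10T/I)^a = 2.3568^2.342 = 7.4470
Uncorrected PET = 16 × 7.4470 = 119.152 mm
Correction = (N/12)(d/30) = (11.6/12)(31/30) = 0.9989
PET = 119.152 × 0.9989 = 119.021 mm/month

119.0 mm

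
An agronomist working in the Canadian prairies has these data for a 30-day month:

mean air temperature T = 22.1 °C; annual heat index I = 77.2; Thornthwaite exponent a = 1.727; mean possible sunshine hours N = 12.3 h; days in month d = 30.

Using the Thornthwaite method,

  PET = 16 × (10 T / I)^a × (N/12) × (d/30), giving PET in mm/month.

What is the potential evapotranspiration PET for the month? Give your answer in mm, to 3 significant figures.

101 mm

10T/I = 10 × 22.1 / 77.2 = 2.8627
(10T/I)^a = 2.8627^1.727 = 6.1497
Uncorrected PET = 16 × 6.1497 = 98.395 mm
Correction = (N/12)(d/30) = (12.3/12)(30/30) = 1.0250
PET = 98.395 × 1.0250 = 100.855 mm/month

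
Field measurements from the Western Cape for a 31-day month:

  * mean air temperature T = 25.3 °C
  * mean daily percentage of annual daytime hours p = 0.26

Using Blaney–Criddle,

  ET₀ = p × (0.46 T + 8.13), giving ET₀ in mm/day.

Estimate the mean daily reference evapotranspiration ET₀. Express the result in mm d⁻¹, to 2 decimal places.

5.14 mm d⁻¹

ET₀ = 0.26 × (0.46 × 25.3 + 8.13) = 0.26 × 19.768 = 5.1397 mm/d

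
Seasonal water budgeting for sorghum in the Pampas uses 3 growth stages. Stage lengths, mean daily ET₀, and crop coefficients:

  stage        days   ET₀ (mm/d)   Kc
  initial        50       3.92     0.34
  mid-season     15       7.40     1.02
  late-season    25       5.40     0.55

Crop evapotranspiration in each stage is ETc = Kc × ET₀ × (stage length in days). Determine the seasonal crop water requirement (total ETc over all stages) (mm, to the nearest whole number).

254 mm

initial: 0.34 × 3.92 × 50 = 66.64 mm
mid-season: 1.02 × 7.40 × 15 = 113.22 mm
late-season: 0.55 × 5.40 × 25 = 74.25 mm
Seasonal total = 254.11 mm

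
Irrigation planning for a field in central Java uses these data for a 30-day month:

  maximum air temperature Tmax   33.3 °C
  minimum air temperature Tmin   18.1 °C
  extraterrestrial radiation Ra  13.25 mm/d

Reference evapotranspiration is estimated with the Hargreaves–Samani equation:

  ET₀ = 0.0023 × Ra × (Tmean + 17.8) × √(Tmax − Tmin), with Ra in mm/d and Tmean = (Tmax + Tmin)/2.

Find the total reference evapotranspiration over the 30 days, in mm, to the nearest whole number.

155 mm

Tmean = (33.3 + 18.1)/2 = 25.70 °C
ET₀ = 0.0023 × 13.25 × (25.70 + 17.8) × √15.2 = 0.0023 × 13.25 × 43.50 × 3.8987 = 5.1684 mm/d
Over 30 days: 5.1684 × 30 = 155.052 mm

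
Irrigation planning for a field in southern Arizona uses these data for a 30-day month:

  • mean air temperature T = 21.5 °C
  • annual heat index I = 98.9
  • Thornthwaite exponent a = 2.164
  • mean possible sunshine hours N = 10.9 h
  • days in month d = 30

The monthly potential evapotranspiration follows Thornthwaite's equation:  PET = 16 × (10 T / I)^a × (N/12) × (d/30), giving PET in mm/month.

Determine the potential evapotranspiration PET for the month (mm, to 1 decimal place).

10T/I = 10 × 21.5 / 98.9 = 2.1739
(10T/I)^a = 2.1739^2.164 = 5.3677
Uncorrected PET = 16 × 5.3677 = 85.883 mm
Correction = (N/12)(d/30) = (10.9/12)(30/30) = 0.9083
PET = 85.883 × 0.9083 = 78.008 mm/month

78.0 mm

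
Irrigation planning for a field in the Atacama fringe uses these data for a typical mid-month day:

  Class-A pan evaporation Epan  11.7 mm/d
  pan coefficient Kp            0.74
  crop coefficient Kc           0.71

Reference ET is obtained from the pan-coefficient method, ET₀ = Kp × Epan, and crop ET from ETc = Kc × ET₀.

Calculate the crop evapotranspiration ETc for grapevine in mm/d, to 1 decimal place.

6.1 mm/d

ET₀ = 0.74 × 11.7 = 8.6580 mm/d
ETc = Kc × ET₀ = 0.71 × 8.6580 = 6.1472 mm/d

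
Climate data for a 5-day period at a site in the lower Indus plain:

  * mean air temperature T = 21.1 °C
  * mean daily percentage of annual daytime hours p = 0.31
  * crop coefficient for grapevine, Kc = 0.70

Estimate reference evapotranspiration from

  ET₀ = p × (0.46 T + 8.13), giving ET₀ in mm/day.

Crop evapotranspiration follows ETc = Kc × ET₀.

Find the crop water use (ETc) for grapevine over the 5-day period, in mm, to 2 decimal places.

ET₀ = 0.31 × (0.46 × 21.1 + 8.13) = 0.31 × 17.836 = 5.5292 mm/d
ETc = Kc × ET₀ = 0.70 × 5.5292 = 3.8704 mm/d
Over 5 days: 3.8704 × 5 = 19.352 mm

19.35 mm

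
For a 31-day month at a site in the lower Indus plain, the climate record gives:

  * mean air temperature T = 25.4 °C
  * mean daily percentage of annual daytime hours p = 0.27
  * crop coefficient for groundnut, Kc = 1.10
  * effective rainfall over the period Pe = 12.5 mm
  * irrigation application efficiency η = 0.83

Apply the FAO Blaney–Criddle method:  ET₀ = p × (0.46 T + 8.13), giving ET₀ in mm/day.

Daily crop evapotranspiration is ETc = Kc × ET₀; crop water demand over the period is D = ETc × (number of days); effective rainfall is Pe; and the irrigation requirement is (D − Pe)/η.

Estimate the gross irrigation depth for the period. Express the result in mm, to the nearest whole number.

205 mm

ET₀ = 0.27 × (0.46 × 25.4 + 8.13) = 0.27 × 19.814 = 5.3498 mm/d
ETc = Kc × ET₀ = 1.10 × 5.3498 = 5.8848 mm/d
Crop demand D = ETc × 31 d = 5.8848 × 31 = 182.429 mm
D − Pe = 182.429 − 12.5 = 169.929 mm
Gross irrigation = 169.929 / 0.83 = 204.734 mm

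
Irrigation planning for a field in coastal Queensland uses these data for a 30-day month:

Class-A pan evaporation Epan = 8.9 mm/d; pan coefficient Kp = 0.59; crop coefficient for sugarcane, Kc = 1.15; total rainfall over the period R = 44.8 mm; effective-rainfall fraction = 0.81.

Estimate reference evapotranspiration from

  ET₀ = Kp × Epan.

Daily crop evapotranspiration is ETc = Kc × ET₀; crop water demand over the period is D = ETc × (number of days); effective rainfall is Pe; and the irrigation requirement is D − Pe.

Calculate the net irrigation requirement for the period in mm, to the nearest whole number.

145 mm

ET₀ = 0.59 × 8.9 = 5.2510 mm/d
ETc = Kc × ET₀ = 1.15 × 5.2510 = 6.0387 mm/d
Crop demand D = ETc × 30 d = 6.0387 × 30 = 181.161 mm
Pe = 0.81 × 44.8 = 36.288 mm
D − Pe = 181.161 − 36.288 = 144.873 mm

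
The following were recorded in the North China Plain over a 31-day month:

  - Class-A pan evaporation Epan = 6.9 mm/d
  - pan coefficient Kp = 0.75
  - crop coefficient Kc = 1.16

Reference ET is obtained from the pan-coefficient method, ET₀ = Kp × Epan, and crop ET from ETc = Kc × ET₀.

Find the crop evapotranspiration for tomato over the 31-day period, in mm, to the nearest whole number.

ET₀ = 0.75 × 6.9 = 5.1750 mm/d
ETc = Kc × ET₀ = 1.16 × 5.1750 = 6.0030 mm/d
Over 31 days: 6.0030 × 31 = 186.093 mm

186 mm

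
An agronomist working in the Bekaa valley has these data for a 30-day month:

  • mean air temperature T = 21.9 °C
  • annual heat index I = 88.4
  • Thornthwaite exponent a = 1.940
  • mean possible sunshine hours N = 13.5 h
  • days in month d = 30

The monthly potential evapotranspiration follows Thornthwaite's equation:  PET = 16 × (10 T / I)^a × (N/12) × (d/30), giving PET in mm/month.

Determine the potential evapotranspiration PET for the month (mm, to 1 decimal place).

10T/I = 10 × 21.9 / 88.4 = 2.4774
(10T/I)^a = 2.4774^1.940 = 5.8124
Uncorrected PET = 16 × 5.8124 = 92.998 mm
Correction = (N/12)(d/30) = (13.5/12)(30/30) = 1.1250
PET = 92.998 × 1.1250 = 104.623 mm/month

104.6 mm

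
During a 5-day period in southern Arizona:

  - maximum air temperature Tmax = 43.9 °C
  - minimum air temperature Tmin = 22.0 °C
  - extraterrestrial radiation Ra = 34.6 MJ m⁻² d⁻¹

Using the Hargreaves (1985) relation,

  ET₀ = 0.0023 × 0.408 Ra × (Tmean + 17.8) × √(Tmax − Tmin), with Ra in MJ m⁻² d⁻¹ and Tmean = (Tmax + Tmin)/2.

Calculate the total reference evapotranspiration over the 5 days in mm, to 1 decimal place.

Tmean = (43.9 + 22.0)/2 = 32.95 °C
0.408 Ra = 0.408 × 34.6 = 14.1168 mm/d equivalent
ET₀ = 0.0023 × 14.1168 × (32.95 + 17.8) × √21.9 = 0.0023 × 14.1168 × 50.75 × 4.6797 = 7.7111 mm/d
Over 5 days: 7.7111 × 5 = 38.556 mm

38.6 mm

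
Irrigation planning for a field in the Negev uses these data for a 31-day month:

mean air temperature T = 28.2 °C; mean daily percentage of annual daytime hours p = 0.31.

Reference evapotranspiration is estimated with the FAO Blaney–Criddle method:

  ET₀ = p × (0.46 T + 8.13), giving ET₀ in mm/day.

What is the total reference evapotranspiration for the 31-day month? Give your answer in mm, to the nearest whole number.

203 mm

ET₀ = 0.31 × (0.46 × 28.2 + 8.13) = 0.31 × 21.102 = 6.5416 mm/d
Monthly total = 6.5416 × 31 = 202.790 mm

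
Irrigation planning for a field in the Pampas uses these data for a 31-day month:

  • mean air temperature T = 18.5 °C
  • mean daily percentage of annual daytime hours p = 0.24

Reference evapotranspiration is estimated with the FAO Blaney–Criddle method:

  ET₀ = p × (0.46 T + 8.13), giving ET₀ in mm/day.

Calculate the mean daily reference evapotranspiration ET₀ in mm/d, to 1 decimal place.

4.0 mm/d

ET₀ = 0.24 × (0.46 × 18.5 + 8.13) = 0.24 × 16.640 = 3.9936 mm/d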